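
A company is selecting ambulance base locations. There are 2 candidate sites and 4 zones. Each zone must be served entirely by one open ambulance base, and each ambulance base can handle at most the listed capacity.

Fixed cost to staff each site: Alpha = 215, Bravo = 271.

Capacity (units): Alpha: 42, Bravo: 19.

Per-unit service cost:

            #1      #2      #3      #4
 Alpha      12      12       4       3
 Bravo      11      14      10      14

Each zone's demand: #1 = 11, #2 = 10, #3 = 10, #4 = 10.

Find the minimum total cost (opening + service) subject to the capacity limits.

Minimum total cost: 537

Open {Alpha}: #1→Alpha 12·11=132, #2→Alpha 12·10=120, #3→Alpha 4·10=40, #4→Alpha 3·10=30.
Loads: Alpha carries 41/42. Service 322; fixed 215; total 537.
Next best feasible plan costs 797.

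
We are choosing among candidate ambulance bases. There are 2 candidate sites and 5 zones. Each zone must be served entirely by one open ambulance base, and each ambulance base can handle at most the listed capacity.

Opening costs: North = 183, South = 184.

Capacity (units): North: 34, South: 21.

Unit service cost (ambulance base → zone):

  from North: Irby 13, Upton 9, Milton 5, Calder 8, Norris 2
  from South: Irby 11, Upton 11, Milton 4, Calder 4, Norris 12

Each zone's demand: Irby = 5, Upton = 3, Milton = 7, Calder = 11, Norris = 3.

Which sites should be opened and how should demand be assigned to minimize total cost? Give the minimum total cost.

Open {North}: Irby→North 13·5=65, Upton→North 9·3=27, Milton→North 5·7=35, Calder→North 8·11=88, Norris→North 2·3=6.
Loads: North carries 29/34. Service 221; fixed 183; total 404.
Next best feasible plan costs 534.

Minimum total cost: 404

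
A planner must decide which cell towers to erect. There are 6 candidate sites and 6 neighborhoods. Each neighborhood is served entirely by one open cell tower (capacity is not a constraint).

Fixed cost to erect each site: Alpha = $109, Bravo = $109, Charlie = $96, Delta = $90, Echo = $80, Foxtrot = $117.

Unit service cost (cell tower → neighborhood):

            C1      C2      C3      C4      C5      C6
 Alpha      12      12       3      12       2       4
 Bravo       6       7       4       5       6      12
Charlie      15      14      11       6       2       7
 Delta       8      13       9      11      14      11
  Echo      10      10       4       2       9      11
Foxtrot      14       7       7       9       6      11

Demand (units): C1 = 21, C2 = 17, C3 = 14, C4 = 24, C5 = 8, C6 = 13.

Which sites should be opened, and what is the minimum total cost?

For any fixed open set, each neighborhood goes to its cheapest open site; total = fixed + service.
{Alpha, Bravo}: C1→Bravo 6·21=126, C2→Bravo 7·17=119, C3→Alpha 3·14=42, C4→Bravo 5·24=120, C5→Alpha 2·8=16, C6→Alpha 4·13=52. Service 475; fixed 218; total 693.
{Alpha, Bravo, Echo}: service 403 + fixed 298 = 701
{Alpha, Echo}: service 538 + fixed 189 = 727
{Alpha, Bravo, Charlie, Delta, Echo, Foxtrot}: service 403 + fixed 601 = 1004
No other subset beats 693.

Open Alpha and Bravo; minimum total cost 693.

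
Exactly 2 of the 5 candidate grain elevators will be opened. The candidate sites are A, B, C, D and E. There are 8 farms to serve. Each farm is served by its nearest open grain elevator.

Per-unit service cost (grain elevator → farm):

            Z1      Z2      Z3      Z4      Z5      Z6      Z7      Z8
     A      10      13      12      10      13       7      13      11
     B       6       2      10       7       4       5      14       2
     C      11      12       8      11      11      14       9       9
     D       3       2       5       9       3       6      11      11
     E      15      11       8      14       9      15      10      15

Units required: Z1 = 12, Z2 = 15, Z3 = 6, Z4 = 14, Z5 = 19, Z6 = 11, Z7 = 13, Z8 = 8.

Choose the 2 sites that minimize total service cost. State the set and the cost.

Choose B and D; total service cost 465.

With exactly 2 open, each farm uses its cheapest among the chosen.
{B, D}: Z1→D 3·12=36, Z2→B 2·15=30, Z3→D 5·6=30, Z4→B 7·14=98, Z5→D 3·19=57, Z6→B 5·11=55, Z7→D 11·13=143, Z8→B 2·8=16. Service cost 465.
{B, C}: service cost 512
{B, E}: service cost 525
Among all 10 size-2 choices, {B, D} is lowest.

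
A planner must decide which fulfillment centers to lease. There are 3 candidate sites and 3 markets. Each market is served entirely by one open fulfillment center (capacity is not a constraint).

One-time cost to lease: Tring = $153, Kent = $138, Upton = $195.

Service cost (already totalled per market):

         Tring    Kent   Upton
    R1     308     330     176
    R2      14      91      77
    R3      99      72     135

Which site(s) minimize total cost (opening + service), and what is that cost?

Open Tring only; minimum total cost 574.

For any fixed open set, each market goes to its cheapest open site; total = fixed + service.
{Tring}: R1→Tring 308, R2→Tring 14, R3→Tring 99. Service 421; fixed 153; total 574.
{Upton}: service 388 + fixed 195 = 583
{Kent}: service 493 + fixed 138 = 631
{Tring, Kent, Upton}: service 262 + fixed 486 = 748
No other subset beats 574.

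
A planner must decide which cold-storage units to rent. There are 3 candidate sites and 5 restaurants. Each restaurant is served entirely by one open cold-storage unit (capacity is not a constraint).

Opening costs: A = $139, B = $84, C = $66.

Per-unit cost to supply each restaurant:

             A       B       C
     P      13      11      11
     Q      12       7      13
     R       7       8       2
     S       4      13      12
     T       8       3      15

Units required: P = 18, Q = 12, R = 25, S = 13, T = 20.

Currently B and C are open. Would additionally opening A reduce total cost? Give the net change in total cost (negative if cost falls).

Current service cost with {B, C}: 548.
Adding A: each restaurant re-picks its cheapest; new service cost 444, saving 104.
Extra fixed cost: 139. Net change = 139 − 104 = 35.
(Totals: 698 → 733.)

No — net change +35 (cost rises by 35).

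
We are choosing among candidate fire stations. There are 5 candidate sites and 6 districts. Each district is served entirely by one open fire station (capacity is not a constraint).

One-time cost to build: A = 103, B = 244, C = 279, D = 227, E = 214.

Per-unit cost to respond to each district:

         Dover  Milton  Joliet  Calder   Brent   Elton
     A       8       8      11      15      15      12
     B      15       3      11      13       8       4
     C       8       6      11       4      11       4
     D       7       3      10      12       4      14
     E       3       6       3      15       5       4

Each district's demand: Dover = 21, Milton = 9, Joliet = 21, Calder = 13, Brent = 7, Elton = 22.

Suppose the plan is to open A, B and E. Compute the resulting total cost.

Total cost: 1006

Each district is assigned to its cheapest site among the open ones.
{A, B, E}: Dover→E 3·21=63, Milton→B 3·9=27, Joliet→E 3·21=63, Calder→B 13·13=169, Brent→E 5·7=35, Elton→B 4·22=88. Service 445; fixed 561; total 1006.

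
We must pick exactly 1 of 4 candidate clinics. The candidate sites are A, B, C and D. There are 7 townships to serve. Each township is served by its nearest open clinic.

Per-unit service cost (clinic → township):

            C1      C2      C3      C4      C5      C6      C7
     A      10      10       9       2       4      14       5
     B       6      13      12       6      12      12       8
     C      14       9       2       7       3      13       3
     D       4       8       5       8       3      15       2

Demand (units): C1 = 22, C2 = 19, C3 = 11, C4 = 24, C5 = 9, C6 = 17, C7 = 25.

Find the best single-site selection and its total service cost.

Choose D only; total service cost 819.

With exactly 1 open, each township uses its cheapest among the chosen.
{D}: C1→D 4·22=88, C2→D 8·19=152, C3→D 5·11=55, C4→D 8·24=192, C5→D 3·9=27, C6→D 15·17=255, C7→D 2·25=50. Service cost 819.
{A}: service cost 956
{C}: service cost 992
Among all 4 size-1 choices, {D} is lowest.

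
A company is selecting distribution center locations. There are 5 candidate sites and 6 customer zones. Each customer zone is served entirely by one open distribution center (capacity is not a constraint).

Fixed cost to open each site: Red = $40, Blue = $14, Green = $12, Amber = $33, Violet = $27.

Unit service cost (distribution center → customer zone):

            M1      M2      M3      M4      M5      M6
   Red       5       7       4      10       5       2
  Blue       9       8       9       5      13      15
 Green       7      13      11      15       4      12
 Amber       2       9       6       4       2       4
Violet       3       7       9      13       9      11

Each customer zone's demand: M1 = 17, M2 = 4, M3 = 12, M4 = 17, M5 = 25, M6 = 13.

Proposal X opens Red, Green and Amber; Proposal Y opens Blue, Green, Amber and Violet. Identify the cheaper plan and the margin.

Proposal X: {Red, Green, Amber}: M1→Amber 2·17=34, M2→Red 7·4=28, M3→Red 4·12=48, M4→Amber 4·17=68, M5→Amber 2·25=50, M6→Red 2·13=26. Service 254; fixed 85; total 339.
Proposal Y: {Blue, Green, Amber, Violet}: M1→Amber 2·17=34, M2→Violet 7·4=28, M3→Amber 6·12=72, M4→Amber 4·17=68, M5→Amber 2·25=50, M6→Amber 4·13=52. Service 304; fixed 86; total 390.
Difference: |339 − 390| = 51.

Proposal X is cheaper by 51.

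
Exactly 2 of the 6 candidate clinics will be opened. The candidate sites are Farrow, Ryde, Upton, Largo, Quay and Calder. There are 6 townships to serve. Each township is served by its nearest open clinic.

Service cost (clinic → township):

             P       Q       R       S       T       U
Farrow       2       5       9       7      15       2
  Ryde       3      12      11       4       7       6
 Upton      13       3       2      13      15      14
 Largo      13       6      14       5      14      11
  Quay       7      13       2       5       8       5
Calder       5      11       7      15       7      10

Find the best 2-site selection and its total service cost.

With exactly 2 open, each township uses its cheapest among the chosen.
{Farrow, Quay}: P→Farrow 2, Q→Farrow 5, R→Quay 2, S→Quay 5, T→Quay 8, U→Farrow 2. Service cost 24.
{Ryde, Upton}: service cost 25
{Farrow, Ryde}: service cost 29
Among all 15 size-2 choices, {Farrow, Quay} is lowest.

Choose Farrow and Quay; total service cost 24.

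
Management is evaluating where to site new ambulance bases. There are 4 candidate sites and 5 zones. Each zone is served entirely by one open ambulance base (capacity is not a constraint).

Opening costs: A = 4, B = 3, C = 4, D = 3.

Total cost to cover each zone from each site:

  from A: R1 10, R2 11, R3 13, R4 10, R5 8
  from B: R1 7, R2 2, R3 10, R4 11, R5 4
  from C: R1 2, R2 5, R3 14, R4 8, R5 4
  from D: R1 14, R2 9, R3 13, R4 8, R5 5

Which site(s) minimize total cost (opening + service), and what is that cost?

For any fixed open set, each zone goes to its cheapest open site; total = fixed + service.
{B, C}: R1→C 2, R2→B 2, R3→B 10, R4→C 8, R5→B 4. Service 26; fixed 7; total 33.
{B, C, D}: service 26 + fixed 10 = 36
{A, B, C}: R1→C 2, R2→B 2, R3→B 10, R4→C 8, R5→B 4. Service 26; fixed 11; total 37.
{A, B, C, D}: service 26 + fixed 14 = 40
No other subset beats 33.

Open B and C; minimum total cost 33.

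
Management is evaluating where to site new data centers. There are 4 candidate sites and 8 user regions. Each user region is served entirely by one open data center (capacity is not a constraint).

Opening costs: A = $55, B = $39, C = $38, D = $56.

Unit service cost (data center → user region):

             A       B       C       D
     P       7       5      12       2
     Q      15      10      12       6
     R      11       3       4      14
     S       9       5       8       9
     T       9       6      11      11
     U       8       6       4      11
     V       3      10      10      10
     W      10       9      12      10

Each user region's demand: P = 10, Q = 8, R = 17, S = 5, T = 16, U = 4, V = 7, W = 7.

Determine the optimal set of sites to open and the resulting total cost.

Open B and D; minimum total cost 492.

For any fixed open set, each user region goes to its cheapest open site; total = fixed + service.
{B, D}: P→D 2·10=20, Q→D 6·8=48, R→B 3·17=51, S→B 5·5=25, T→B 6·16=96, U→B 6·4=24, V→B 10·7=70, W→B 9·7=63. Service 397; fixed 95; total 492.
{A, B, D}: service 348 + fixed 150 = 498
{B}: service 459 + fixed 39 = 498
{A, B, C, D}: service 340 + fixed 188 = 528
No other subset beats 492.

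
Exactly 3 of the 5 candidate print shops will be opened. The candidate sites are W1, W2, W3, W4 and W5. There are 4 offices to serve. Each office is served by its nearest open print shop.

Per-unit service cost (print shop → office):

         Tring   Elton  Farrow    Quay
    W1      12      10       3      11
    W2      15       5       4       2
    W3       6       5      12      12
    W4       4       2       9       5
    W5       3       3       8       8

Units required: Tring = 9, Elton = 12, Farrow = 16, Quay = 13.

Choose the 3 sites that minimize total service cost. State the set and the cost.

With exactly 3 open, each office uses its cheapest among the chosen.
{W1, W2, W4}: Tring→W4 4·9=36, Elton→W4 2·12=24, Farrow→W1 3·16=48, Quay→W2 2·13=26. Service cost 134.
{W1, W2, W5}: service cost 137
{W2, W4, W5}: service cost 141
Among all 10 size-3 choices, {W1, W2, W4} is lowest.

Choose W1, W2 and W4; total service cost 134.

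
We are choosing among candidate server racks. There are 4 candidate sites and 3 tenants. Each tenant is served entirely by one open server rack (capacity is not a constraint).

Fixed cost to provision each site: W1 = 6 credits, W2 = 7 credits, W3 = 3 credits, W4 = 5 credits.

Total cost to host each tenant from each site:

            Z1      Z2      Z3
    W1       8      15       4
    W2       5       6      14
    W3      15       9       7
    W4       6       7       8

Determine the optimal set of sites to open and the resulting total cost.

For any fixed open set, each tenant goes to its cheapest open site; total = fixed + service.
{W4}: Z1→W4 6, Z2→W4 7, Z3→W4 8. Service 21; fixed 5; total 26.
{W1, W2}: Z1→W2 5, Z2→W2 6, Z3→W1 4. Service 15; fixed 13; total 28.
{W1, W4}: Z1→W4 6, Z2→W4 7, Z3→W1 4. Service 17; fixed 11; total 28.
{W1, W2, W3, W4}: service 15 + fixed 21 = 36
No other subset beats 26.

Open W4 only; minimum total cost 26.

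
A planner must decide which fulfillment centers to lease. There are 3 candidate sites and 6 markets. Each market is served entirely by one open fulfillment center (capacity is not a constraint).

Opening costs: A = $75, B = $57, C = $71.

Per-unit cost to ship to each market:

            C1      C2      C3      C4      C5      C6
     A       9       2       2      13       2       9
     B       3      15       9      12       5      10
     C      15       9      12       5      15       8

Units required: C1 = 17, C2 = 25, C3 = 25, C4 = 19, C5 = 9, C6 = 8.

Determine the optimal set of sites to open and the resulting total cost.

For any fixed open set, each market goes to its cheapest open site; total = fixed + service.
{A, B, C}: C1→B 3·17=51, C2→A 2·25=50, C3→A 2·25=50, C4→C 5·19=95, C5→A 2·9=18, C6→C 8·8=64. Service 328; fixed 203; total 531.
{A, C}: service 430 + fixed 146 = 576
{A, B}: service 469 + fixed 132 = 601
{B}: C1→B 3·17=51, C2→B 15·25=375, C3→B 9·25=225, C4→B 12·19=228, C5→B 5·9=45, C6→B 10·8=80. Service 1004; fixed 57; total 1061.
No other subset beats 531.

Open A, B and C; minimum total cost 531.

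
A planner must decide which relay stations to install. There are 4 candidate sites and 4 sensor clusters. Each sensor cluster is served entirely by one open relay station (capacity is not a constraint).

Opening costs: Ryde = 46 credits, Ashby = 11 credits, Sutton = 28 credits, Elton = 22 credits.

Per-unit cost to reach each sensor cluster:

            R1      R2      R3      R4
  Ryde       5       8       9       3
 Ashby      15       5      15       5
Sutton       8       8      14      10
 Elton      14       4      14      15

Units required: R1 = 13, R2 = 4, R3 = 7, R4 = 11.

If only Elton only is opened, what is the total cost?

Total cost: 483

Each sensor cluster is assigned to its cheapest site among the open ones.
{Elton}: R1→Elton 14·13=182, R2→Elton 4·4=16, R3→Elton 14·7=98, R4→Elton 15·11=165. Service 461; fixed 22; total 483.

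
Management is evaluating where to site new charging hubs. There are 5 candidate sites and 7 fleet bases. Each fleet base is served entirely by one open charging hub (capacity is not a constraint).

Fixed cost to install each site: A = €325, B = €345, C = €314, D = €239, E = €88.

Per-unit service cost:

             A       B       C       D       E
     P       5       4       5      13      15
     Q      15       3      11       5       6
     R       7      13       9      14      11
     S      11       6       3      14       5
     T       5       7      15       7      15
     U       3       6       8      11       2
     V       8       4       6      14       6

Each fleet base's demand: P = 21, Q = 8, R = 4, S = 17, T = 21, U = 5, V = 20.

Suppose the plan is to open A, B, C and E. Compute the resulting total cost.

Total cost: 1454

Each fleet base is assigned to its cheapest site among the open ones.
{A, B, C, E}: P→B 4·21=84, Q→B 3·8=24, R→A 7·4=28, S→C 3·17=51, T→A 5·21=105, U→E 2·5=10, V→B 4·20=80. Service 382; fixed 1072; total 1454.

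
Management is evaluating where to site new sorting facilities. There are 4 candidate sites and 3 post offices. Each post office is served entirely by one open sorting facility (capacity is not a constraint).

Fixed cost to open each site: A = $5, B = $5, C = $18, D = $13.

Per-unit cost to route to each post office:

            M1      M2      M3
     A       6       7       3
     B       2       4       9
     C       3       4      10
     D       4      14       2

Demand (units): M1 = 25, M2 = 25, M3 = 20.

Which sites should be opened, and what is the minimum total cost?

Open B and D; minimum total cost 208.

For any fixed open set, each post office goes to its cheapest open site; total = fixed + service.
{B, D}: M1→B 2·25=50, M2→B 4·25=100, M3→D 2·20=40. Service 190; fixed 18; total 208.
{A, B, D}: service 190 + fixed 23 = 213
{A, B}: service 210 + fixed 10 = 220
{A, B, C, D}: M1→B 2·25=50, M2→B 4·25=100, M3→D 2·20=40. Service 190; fixed 41; total 231.
No other subset beats 208.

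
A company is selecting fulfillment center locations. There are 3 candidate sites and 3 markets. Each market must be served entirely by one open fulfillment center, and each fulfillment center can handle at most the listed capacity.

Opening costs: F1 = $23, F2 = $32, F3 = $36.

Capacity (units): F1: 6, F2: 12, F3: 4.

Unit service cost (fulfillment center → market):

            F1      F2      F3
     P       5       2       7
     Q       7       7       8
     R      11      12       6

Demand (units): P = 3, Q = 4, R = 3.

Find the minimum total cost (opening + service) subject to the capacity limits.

Open {F2}: P→F2 2·3=6, Q→F2 7·4=28, R→F2 12·3=36.
Loads: F2 carries 10/12. Service 70; fixed 32; total 102.
Next best feasible plan costs 120.

Minimum total cost: 102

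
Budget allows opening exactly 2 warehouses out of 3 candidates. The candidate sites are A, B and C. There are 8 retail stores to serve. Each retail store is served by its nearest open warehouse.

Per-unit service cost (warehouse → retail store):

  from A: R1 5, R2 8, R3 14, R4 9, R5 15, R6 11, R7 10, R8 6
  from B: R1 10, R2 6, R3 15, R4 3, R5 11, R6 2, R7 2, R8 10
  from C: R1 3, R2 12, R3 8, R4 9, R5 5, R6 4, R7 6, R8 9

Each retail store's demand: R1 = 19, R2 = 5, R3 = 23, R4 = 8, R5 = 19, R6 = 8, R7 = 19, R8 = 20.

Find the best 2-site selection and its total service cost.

Choose B and C; total service cost 624.

With exactly 2 open, each retail store uses its cheapest among the chosen.
{B, C}: R1→C 3·19=57, R2→B 6·5=30, R3→C 8·23=184, R4→B 3·8=24, R5→C 5·19=95, R6→B 2·8=16, R7→B 2·19=38, R8→C 9·20=180. Service cost 624.
{A, C}: service cost 714
{A, B}: service cost 854
Among all 3 size-2 choices, {B, C} is lowest.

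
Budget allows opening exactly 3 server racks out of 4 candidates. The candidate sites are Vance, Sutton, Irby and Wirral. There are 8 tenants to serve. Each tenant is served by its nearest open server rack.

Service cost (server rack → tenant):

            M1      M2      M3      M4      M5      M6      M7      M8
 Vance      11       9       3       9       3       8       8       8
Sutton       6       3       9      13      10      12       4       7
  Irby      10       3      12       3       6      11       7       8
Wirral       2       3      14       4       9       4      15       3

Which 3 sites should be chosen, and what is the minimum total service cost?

With exactly 3 open, each tenant uses its cheapest among the chosen.
{Vance, Sutton, Wirral}: M1→Wirral 2, M2→Sutton 3, M3→Vance 3, M4→Wirral 4, M5→Vance 3, M6→Wirral 4, M7→Sutton 4, M8→Wirral 3. Service cost 26.
{Vance, Irby, Wirral}: service cost 28
{Sutton, Irby, Wirral}: service cost 34
Among all 4 size-3 choices, {Vance, Sutton, Wirral} is lowest.

Choose Vance, Sutton and Wirral; total service cost 26.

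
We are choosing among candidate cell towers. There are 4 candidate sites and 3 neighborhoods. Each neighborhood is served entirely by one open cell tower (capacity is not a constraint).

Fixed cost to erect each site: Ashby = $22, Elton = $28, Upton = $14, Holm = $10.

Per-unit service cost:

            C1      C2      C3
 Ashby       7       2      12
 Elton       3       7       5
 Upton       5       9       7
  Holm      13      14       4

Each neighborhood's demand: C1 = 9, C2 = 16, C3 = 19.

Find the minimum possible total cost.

For any fixed open set, each neighborhood goes to its cheapest open site; total = fixed + service.
{Ashby, Elton, Holm}: C1→Elton 3·9=27, C2→Ashby 2·16=32, C3→Holm 4·19=76. Service 135; fixed 60; total 195.
{Ashby, Upton, Holm}: C1→Upton 5·9=45, C2→Ashby 2·16=32, C3→Holm 4·19=76. Service 153; fixed 46; total 199.
{Ashby, Holm}: C1→Ashby 7·9=63, C2→Ashby 2·16=32, C3→Holm 4·19=76. Service 171; fixed 32; total 203.
{Ashby, Elton, Upton, Holm}: C1→Elton 3·9=27, C2→Ashby 2·16=32, C3→Holm 4·19=76. Service 135; fixed 74; total 209.
No other subset beats 195.

Minimum total cost: 195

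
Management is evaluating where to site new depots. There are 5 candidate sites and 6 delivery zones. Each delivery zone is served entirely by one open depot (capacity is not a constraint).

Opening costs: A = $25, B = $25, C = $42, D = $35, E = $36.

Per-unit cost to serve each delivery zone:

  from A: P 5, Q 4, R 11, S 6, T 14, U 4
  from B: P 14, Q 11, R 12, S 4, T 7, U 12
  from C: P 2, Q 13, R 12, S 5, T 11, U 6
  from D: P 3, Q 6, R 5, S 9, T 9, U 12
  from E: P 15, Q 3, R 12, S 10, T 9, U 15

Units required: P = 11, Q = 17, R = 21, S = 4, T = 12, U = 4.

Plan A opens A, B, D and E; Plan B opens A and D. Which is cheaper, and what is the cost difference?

Plan A: {A, B, D, E}: P→D 3·11=33, Q→E 3·17=51, R→D 5·21=105, S→B 4·4=16, T→B 7·12=84, U→A 4·4=16. Service 305; fixed 121; total 426.
Plan B: {A, D}: P→D 3·11=33, Q→A 4·17=68, R→D 5·21=105, S→A 6·4=24, T→D 9·12=108, U→A 4·4=16. Service 354; fixed 60; total 414.
Difference: |426 − 414| = 12.

Plan B is cheaper by 12.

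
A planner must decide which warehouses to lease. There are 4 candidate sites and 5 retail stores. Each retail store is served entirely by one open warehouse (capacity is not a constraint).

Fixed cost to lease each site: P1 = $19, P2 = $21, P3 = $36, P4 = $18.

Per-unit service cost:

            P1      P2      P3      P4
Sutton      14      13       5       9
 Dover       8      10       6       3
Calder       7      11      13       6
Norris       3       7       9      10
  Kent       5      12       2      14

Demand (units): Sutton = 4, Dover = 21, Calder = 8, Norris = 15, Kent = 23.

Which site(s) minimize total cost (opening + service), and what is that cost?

For any fixed open set, each retail store goes to its cheapest open site; total = fixed + service.
{P1, P3, P4}: Sutton→P3 5·4=20, Dover→P4 3·21=63, Calder→P4 6·8=48, Norris→P1 3·15=45, Kent→P3 2·23=46. Service 222; fixed 73; total 295.
{P1, P2, P3, P4}: service 222 + fixed 94 = 316
{P1, P4}: Sutton→P4 9·4=36, Dover→P4 3·21=63, Calder→P4 6·8=48, Norris→P1 3·15=45, Kent→P1 5·23=115. Service 307; fixed 37; total 344.
{P4}: service 619 + fixed 18 = 637
(All 15 nonempty subsets were checked; P1, P3 and P4 is lowest.)

Open P1, P3 and P4; minimum total cost 295.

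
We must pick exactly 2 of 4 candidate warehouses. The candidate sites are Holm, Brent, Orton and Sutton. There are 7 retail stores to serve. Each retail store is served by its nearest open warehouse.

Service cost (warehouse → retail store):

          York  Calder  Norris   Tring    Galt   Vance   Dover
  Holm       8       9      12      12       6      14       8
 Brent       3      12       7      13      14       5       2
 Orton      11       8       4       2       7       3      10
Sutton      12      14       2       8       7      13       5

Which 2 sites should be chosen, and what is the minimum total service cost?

Choose Brent and Orton; total service cost 29.

With exactly 2 open, each retail store uses its cheapest among the chosen.
{Brent, Orton}: York→Brent 3, Calder→Orton 8, Norris→Orton 4, Tring→Orton 2, Galt→Orton 7, Vance→Orton 3, Dover→Brent 2. Service cost 29.
{Orton, Sutton}: service cost 38
{Holm, Orton}: service cost 39
Among all 6 size-2 choices, {Brent, Orton} is lowest.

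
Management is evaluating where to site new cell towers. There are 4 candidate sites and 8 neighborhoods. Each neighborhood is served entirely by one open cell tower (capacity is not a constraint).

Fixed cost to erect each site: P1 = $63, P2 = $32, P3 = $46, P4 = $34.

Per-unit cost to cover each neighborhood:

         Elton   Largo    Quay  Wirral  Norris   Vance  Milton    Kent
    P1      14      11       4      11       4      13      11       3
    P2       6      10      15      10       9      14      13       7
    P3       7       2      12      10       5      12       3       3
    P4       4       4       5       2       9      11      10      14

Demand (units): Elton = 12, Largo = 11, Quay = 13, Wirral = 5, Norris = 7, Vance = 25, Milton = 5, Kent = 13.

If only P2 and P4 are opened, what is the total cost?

Each neighborhood is assigned to its cheapest site among the open ones.
{P2, P4}: Elton→P4 4·12=48, Largo→P4 4·11=44, Quay→P4 5·13=65, Wirral→P4 2·5=10, Norris→P2 9·7=63, Vance→P4 11·25=275, Milton→P4 10·5=50, Kent→P2 7·13=91. Service 646; fixed 66; total 712.

Total cost: 712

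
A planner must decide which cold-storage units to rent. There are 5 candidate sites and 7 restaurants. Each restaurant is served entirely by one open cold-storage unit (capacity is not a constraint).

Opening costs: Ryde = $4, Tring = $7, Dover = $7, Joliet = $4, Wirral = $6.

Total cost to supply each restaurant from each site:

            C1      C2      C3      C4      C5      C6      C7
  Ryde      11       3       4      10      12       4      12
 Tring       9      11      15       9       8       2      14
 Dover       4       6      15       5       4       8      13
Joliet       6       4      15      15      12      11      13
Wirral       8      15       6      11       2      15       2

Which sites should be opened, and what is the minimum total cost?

Open Ryde, Dover and Wirral; minimum total cost 41.

For any fixed open set, each restaurant goes to its cheapest open site; total = fixed + service.
{Ryde, Dover, Wirral}: C1→Dover 4, C2→Ryde 3, C3→Ryde 4, C4→Dover 5, C5→Wirral 2, C6→Ryde 4, C7→Wirral 2. Service 24; fixed 17; total 41.
{Ryde, Wirral}: C1→Wirral 8, C2→Ryde 3, C3→Ryde 4, C4→Ryde 10, C5→Wirral 2, C6→Ryde 4, C7→Wirral 2. Service 33; fixed 10; total 43.
{Ryde, Dover, Joliet, Wirral}: C1→Dover 4, C2→Ryde 3, C3→Ryde 4, C4→Dover 5, C5→Wirral 2, C6→Ryde 4, C7→Wirral 2. Service 24; fixed 21; total 45.
{Ryde, Tring, Dover, Joliet, Wirral}: C1→Dover 4, C2→Ryde 3, C3→Ryde 4, C4→Dover 5, C5→Wirral 2, C6→Tring 2, C7→Wirral 2. Service 22; fixed 28; total 50.
No other subset beats 41.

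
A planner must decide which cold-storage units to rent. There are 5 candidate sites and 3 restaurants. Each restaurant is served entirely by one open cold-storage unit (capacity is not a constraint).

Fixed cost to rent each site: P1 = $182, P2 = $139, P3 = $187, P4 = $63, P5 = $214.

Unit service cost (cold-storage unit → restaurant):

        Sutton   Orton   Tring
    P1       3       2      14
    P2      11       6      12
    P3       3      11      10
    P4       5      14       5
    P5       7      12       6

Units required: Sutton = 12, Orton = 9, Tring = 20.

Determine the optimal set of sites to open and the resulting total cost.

For any fixed open set, each restaurant goes to its cheapest open site; total = fixed + service.
{P4}: Sutton→P4 5·12=60, Orton→P4 14·9=126, Tring→P4 5·20=100. Service 286; fixed 63; total 349.
{P1, P4}: service 154 + fixed 245 = 399
{P2, P4}: service 214 + fixed 202 = 416
{P1, P2, P3, P4, P5}: Sutton→P1 3·12=36, Orton→P1 2·9=18, Tring→P4 5·20=100. Service 154; fixed 785; total 939.
No other subset beats 349.

Open P4 only; minimum total cost 349.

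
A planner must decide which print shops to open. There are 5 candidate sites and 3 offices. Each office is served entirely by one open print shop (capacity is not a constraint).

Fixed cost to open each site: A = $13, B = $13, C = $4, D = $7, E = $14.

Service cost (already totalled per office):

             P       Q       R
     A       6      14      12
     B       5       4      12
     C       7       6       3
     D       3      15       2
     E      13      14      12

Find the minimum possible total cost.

Minimum total cost: 20

For any fixed open set, each office goes to its cheapest open site; total = fixed + service.
{C}: P→C 7, Q→C 6, R→C 3. Service 16; fixed 4; total 20.
{C, D}: service 11 + fixed 11 = 22
{D}: P→D 3, Q→D 15, R→D 2. Service 20; fixed 7; total 27.
{A, B, C, D, E}: service 9 + fixed 51 = 60
No other subset beats 20.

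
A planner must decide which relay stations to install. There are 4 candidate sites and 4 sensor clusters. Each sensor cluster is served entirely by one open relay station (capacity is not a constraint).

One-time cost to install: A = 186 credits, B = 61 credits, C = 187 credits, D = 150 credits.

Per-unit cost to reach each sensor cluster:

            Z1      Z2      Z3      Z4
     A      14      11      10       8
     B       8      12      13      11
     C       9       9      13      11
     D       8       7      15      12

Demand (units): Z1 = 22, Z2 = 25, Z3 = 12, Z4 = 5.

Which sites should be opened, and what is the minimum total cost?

For any fixed open set, each sensor cluster goes to its cheapest open site; total = fixed + service.
{D}: Z1→D 8·22=176, Z2→D 7·25=175, Z3→D 15·12=180, Z4→D 12·5=60. Service 591; fixed 150; total 741.
{B}: Z1→B 8·22=176, Z2→B 12·25=300, Z3→B 13·12=156, Z4→B 11·5=55. Service 687; fixed 61; total 748.
{B, D}: service 562 + fixed 211 = 773
{A, B, C, D}: service 511 + fixed 584 = 1095
No other subset beats 741.

Open D only; minimum total cost 741.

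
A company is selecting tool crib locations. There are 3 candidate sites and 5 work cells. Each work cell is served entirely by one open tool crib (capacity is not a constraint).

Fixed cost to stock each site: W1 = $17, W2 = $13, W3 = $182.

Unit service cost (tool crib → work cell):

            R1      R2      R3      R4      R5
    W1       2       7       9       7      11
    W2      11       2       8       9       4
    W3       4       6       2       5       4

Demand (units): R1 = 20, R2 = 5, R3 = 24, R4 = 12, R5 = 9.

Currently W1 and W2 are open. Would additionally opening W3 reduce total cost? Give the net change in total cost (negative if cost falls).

No — net change +14 (cost rises by 14).

Current service cost with {W1, W2}: 362.
Adding W3: each work cell re-picks its cheapest; new service cost 194, saving 168.
Extra fixed cost: 182. Net change = 182 − 168 = 14.
(Totals: 392 → 406.)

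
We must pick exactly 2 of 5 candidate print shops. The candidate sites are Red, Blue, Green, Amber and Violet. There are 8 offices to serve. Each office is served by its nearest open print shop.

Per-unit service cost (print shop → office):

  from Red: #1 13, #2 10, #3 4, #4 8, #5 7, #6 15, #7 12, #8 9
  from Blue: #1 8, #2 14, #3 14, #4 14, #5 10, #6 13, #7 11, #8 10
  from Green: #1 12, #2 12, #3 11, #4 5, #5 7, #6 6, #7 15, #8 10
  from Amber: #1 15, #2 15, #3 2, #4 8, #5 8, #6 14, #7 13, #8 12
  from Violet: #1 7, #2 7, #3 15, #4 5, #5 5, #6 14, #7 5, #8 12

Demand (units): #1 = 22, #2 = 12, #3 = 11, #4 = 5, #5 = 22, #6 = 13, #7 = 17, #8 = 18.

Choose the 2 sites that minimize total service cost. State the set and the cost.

Choose Green and Violet; total service cost 837.

With exactly 2 open, each office uses its cheapest among the chosen.
{Green, Violet}: #1→Violet 7·22=154, #2→Violet 7·12=84, #3→Green 11·11=121, #4→Green 5·5=25, #5→Violet 5·22=110, #6→Green 6·13=78, #7→Violet 5·17=85, #8→Green 10·18=180. Service cost 837.
{Red, Violet}: service cost 846
{Amber, Violet}: service cost 878
Among all 10 size-2 choices, {Green, Violet} is lowest.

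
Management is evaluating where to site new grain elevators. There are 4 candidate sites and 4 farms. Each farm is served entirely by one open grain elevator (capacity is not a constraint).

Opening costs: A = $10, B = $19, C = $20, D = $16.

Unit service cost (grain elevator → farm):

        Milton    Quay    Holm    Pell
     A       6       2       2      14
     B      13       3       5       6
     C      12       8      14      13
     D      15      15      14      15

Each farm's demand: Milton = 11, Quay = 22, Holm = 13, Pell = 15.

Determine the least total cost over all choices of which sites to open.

Minimum total cost: 255

For any fixed open set, each farm goes to its cheapest open site; total = fixed + service.
{A, B}: Milton→A 6·11=66, Quay→A 2·22=44, Holm→A 2·13=26, Pell→B 6·15=90. Service 226; fixed 29; total 255.
{A, B, D}: service 226 + fixed 45 = 271
{A, B, C}: service 226 + fixed 49 = 275
{A, B, C, D}: Milton→A 6·11=66, Quay→A 2·22=44, Holm→A 2·13=26, Pell→B 6·15=90. Service 226; fixed 65; total 291.
No other subset beats 255.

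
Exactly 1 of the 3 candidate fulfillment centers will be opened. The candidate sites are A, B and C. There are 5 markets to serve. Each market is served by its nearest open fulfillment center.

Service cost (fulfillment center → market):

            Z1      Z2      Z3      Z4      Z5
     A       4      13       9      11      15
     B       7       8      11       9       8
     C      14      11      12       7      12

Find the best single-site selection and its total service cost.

Choose B only; total service cost 43.

With exactly 1 open, each market uses its cheapest among the chosen.
{B}: Z1→B 7, Z2→B 8, Z3→B 11, Z4→B 9, Z5→B 8. Service cost 43.
{A}: service cost 52
{C}: service cost 56
Among all 3 size-1 choices, {B} is lowest.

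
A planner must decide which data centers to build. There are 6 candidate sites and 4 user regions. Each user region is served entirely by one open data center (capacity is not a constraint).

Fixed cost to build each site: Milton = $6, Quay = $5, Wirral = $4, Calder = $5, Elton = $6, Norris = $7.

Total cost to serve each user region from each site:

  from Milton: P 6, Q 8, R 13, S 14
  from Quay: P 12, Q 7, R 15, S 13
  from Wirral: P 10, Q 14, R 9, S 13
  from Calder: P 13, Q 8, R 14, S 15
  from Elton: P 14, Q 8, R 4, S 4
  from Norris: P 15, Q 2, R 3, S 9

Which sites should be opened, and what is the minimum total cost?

For any fixed open set, each user region goes to its cheapest open site; total = fixed + service.
{Milton, Norris}: P→Milton 6, Q→Norris 2, R→Norris 3, S→Norris 9. Service 20; fixed 13; total 33.
{Milton, Elton}: service 22 + fixed 12 = 34
{Milton, Elton, Norris}: service 15 + fixed 19 = 34
{Milton, Quay, Wirral, Calder, Elton, Norris}: P→Milton 6, Q→Norris 2, R→Norris 3, S→Elton 4. Service 15; fixed 33; total 48.
No other subset beats 33.

Open Milton and Norris; minimum total cost 33.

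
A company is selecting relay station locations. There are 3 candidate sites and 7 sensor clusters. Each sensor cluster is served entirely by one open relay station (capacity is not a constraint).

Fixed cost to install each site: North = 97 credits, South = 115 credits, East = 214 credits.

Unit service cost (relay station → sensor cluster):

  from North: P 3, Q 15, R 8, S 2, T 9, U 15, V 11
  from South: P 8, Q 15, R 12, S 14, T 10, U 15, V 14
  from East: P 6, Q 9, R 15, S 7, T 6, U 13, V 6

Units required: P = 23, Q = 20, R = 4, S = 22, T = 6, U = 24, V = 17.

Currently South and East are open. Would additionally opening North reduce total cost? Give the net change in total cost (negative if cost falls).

Yes — net change −98 (cost falls by 98).

Current service cost with {South, East}: 970.
Adding North: each sensor cluster re-picks its cheapest; new service cost 775, saving 195.
Extra fixed cost: 97. Net change = 97 − 195 = -98.
(Totals: 1299 → 1201.)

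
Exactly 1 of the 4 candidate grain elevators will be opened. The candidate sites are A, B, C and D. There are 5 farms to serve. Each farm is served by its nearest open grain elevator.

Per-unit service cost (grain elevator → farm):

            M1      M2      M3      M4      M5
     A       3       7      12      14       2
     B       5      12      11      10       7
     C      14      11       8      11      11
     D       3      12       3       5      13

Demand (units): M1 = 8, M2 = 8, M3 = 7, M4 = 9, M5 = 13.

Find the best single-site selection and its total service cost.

Choose A only; total service cost 316.

With exactly 1 open, each farm uses its cheapest among the chosen.
{A}: M1→A 3·8=24, M2→A 7·8=56, M3→A 12·7=84, M4→A 14·9=126, M5→A 2·13=26. Service cost 316.
{D}: service cost 355
{B}: service cost 394
Among all 4 size-1 choices, {A} is lowest.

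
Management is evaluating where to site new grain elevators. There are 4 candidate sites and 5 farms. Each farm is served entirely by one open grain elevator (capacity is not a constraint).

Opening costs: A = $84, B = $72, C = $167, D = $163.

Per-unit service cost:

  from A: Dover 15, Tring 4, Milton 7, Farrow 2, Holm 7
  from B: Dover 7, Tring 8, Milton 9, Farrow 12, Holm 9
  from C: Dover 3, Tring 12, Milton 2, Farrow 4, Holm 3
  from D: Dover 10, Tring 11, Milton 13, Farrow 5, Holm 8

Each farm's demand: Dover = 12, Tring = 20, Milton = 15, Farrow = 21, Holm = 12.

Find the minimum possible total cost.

For any fixed open set, each farm goes to its cheapest open site; total = fixed + service.
{A, C}: Dover→C 3·12=36, Tring→A 4·20=80, Milton→C 2·15=30, Farrow→A 2·21=42, Holm→C 3·12=36. Service 224; fixed 251; total 475.
{A, B, C}: service 224 + fixed 323 = 547
{A, B}: service 395 + fixed 156 = 551
{A, B, C, D}: Dover→C 3·12=36, Tring→A 4·20=80, Milton→C 2·15=30, Farrow→A 2·21=42, Holm→C 3·12=36. Service 224; fixed 486; total 710.
(All 15 nonempty subsets were checked; A and C is lowest.)

Minimum total cost: 475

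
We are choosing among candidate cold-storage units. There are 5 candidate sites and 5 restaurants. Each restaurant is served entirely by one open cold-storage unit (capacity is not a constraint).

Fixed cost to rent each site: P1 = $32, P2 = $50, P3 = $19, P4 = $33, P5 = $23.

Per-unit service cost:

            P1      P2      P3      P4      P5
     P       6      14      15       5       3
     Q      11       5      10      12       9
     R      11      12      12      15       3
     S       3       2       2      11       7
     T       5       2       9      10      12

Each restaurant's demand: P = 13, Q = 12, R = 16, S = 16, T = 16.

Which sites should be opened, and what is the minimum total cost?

Open P2 and P5; minimum total cost 284.

For any fixed open set, each restaurant goes to its cheapest open site; total = fixed + service.
{P2, P5}: P→P5 3·13=39, Q→P2 5·12=60, R→P5 3·16=48, S→P2 2·16=32, T→P2 2·16=32. Service 211; fixed 73; total 284.
{P2, P3, P5}: service 211 + fixed 92 = 303
{P1, P2, P5}: service 211 + fixed 105 = 316
{P1, P2, P3, P4, P5}: P→P5 3·13=39, Q→P2 5·12=60, R→P5 3·16=48, S→P2 2·16=32, T→P2 2·16=32. Service 211; fixed 157; total 368.
No other subset beats 284.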